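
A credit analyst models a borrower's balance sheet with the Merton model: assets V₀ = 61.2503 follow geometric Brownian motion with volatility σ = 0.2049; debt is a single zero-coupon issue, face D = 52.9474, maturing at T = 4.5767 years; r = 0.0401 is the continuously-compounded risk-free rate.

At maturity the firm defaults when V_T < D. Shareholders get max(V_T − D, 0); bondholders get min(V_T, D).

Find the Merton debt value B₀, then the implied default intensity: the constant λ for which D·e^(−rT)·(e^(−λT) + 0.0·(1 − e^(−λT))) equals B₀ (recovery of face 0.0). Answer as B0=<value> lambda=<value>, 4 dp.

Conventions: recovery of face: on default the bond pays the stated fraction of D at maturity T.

Apply the equity-as-call identities (strike 52.9474, horizon 4.5767 years):
d₁ = [ln(V₀/D) + (r + σ²/2)T] / (σ√T)
   = [ln(61.2503/52.9474) + (0.0401 + 0.5·0.2049²)·4.5767] / (0.2049·√4.5767)
   = [0.145670 + 0.279600] / 0.438347 = 0.970166
d₂ = d₁ − σ√T = 0.970166 − 0.438347 = 0.531819
N(d₁) = 0.834018,  N(d₂) = 0.702574,  e^(−rT) = 0.832331
E₀ = V₀·N(d₁) − D·e^(−rT)·N(d₂)
   = 61.2503·0.834018 − 52.9474·0.832331·0.702574 = 20.121597
B₀ = V₀ − E₀ = 61.2503 − 20.121597 = 41.128703
e^(−λT) = (B₀·e^(rT)/D − 0)/(1 − 0) = (41.1287·1.201446/52.9474 − 0)/1 = 0.93326403
λ = −ln(0.93326403)/4.5767 = 0.015091

B0=41.1287 lambda=0.0151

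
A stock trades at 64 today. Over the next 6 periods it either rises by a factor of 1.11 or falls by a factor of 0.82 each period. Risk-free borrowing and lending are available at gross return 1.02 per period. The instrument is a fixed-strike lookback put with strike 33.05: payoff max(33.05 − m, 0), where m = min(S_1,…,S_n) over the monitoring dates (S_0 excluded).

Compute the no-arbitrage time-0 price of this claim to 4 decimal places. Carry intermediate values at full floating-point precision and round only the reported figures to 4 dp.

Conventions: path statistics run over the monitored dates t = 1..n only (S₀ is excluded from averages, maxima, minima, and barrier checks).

No-arbitrage gives p* = (R−d)/(u−d) = 0.6897: enumerate every path, weight its payoff by its p*-probability, and discount by R^6.
Enumerate all 2^6 = 64 price paths (U = up ×1.11, D = down ×0.82); each path with k up-moves has probability p*^k·(1−p*)^(6−k).
DDDDDD: m=19.4564, payoff=13.5936, prob=0.000893
UDDDDD: m=26.3374, payoff=6.7126, prob=0.001985
DUDDDD: m=26.3374, payoff=6.7126, prob=0.001985
UUDDDD: m=35.6518, payoff=0.0000, prob=0.004412
DDUDDD: m=26.3374, payoff=6.7126, prob=0.001985
UDUDDD: m=35.6518, payoff=0.0000, prob=0.004412
DUUDDD: m=35.6518, payoff=0.0000, prob=0.004412
UUUDDD: m=48.2604, payoff=0.0000, prob=0.009805
DDDUDD: m=26.3374, payoff=6.7126, prob=0.001985
UDDUDD: m=35.6518, payoff=0.0000, prob=0.004412
DUDUDD: m=35.6518, payoff=0.0000, prob=0.004412
UUDUDD: m=48.2604, payoff=0.0000, prob=0.009805
DDUUDD: m=35.6518, payoff=0.0000, prob=0.004412
UDUUDD: m=48.2604, payoff=0.0000, prob=0.009805
DUUUDD: m=48.2604, payoff=0.0000, prob=0.009805
UUUUDD: m=65.3280, payoff=0.0000, prob=0.021788
DDDDUD: m=26.3374, payoff=6.7126, prob=0.001985
UDDDUD: m=35.6518, payoff=0.0000, prob=0.004412
DUDDUD: m=35.6518, payoff=0.0000, prob=0.004412
UUDDUD: m=48.2604, payoff=0.0000, prob=0.009805
DDUDUD: m=35.6518, payoff=0.0000, prob=0.004412
UDUDUD: m=48.2604, payoff=0.0000, prob=0.009805
DUUDUD: m=48.2604, payoff=0.0000, prob=0.009805
UUUDUD: m=65.3280, payoff=0.0000, prob=0.021788
DDDUUD: m=35.2876, payoff=0.0000, prob=0.004412
UDDUUD: m=47.7673, payoff=0.0000, prob=0.009805
DUDUUD: m=47.7673, payoff=0.0000, prob=0.009805
UUDUUD: m=64.6606, payoff=0.0000, prob=0.021788
DDUUUD: m=43.0336, payoff=0.0000, prob=0.009805
UDUUUD: m=58.2528, payoff=0.0000, prob=0.021788
DUUUUD: m=52.4800, payoff=0.0000, prob=0.021788
UUUUUD: m=71.0400, payoff=0.0000, prob=0.048418
DDDDDU: m=23.7273, payoff=9.3227, prob=0.001985
UDDDDU: m=32.1187, payoff=0.9313, prob=0.004412
DUDDDU: m=32.1187, payoff=0.9313, prob=0.004412
UUDDDU: m=43.4778, payoff=0.0000, prob=0.009805
DDUDDU: m=32.1187, payoff=0.9313, prob=0.004412
UDUDDU: m=43.4778, payoff=0.0000, prob=0.009805
DUUDDU: m=43.4778, payoff=0.0000, prob=0.009805
UUUDDU: m=58.8541, payoff=0.0000, prob=0.021788
DDDUDU: m=32.1187, payoff=0.9313, prob=0.004412
UDDUDU: m=43.4778, payoff=0.0000, prob=0.009805
DUDUDU: m=43.4778, payoff=0.0000, prob=0.009805
UUDUDU: m=58.8541, payoff=0.0000, prob=0.021788
DDUUDU: m=43.0336, payoff=0.0000, prob=0.009805
UDUUDU: m=58.2528, payoff=0.0000, prob=0.021788
DUUUDU: m=52.4800, payoff=0.0000, prob=0.021788
UUUUDU: m=71.0400, payoff=0.0000, prob=0.048418
DDDDUU: m=28.9358, payoff=4.1142, prob=0.004412
UDDDUU: m=39.1692, payoff=0.0000, prob=0.009805
DUDDUU: m=39.1692, payoff=0.0000, prob=0.009805
UUDDUU: m=53.0217, payoff=0.0000, prob=0.021788
DDUDUU: m=39.1692, payoff=0.0000, prob=0.009805
UDUDUU: m=53.0217, payoff=0.0000, prob=0.021788
DUUDUU: m=52.4800, payoff=0.0000, prob=0.021788
UUUDUU: m=71.0400, payoff=0.0000, prob=0.048418
DDDUUU: m=35.2876, payoff=0.0000, prob=0.009805
UDDUUU: m=47.7673, payoff=0.0000, prob=0.021788
DUDUUU: m=47.7673, payoff=0.0000, prob=0.021788
UUDUUU: m=64.6606, payoff=0.0000, prob=0.048418
DDUUUU: m=43.0336, payoff=0.0000, prob=0.021788
UDUUUU: m=58.2528, payoff=0.0000, prob=0.048418
DUUUUU: m=52.4800, payoff=0.0000, prob=0.048418
UUUUUU: m=71.0400, payoff=0.0000, prob=0.107595
Price = Σ prob·payoff / R^6 = 0.131879 / 1.126162 = 0.1171

price = 0.1171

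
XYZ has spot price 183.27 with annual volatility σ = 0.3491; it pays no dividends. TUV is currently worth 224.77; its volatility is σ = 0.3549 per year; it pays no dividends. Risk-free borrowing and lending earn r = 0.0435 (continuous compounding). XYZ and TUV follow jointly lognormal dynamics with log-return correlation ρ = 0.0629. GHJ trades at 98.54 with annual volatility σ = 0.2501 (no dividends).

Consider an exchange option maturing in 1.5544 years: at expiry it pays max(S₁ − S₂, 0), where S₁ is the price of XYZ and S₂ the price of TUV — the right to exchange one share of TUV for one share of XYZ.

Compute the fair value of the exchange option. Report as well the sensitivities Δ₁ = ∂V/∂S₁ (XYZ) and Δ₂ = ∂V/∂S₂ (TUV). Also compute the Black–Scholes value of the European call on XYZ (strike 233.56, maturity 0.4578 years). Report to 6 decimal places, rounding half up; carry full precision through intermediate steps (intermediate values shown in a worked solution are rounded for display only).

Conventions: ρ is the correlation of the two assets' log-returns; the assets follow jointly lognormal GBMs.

σ_eff = √(σ₁² + σ₂² − 2ρσ₁σ₂) = √(0.3491² + 0.3549² − 2·0.0629·0.3491·0.3549) = 0.481912
d₁ = (ln(S₁/S₂) + (q₂ − q₁ + σ_eff²/2)T) / (σ_eff√T) = (ln(183.27/224.77) + (0.0 − 0.0 + 0.116119)·1.5544) / 0.600826 = -0.039315
d₂ = d₁ − σ_eff√T = -0.039315 − 0.600826 = -0.640141
N(d₁) = 0.484320,  N(d₂) = 0.261041
V = S₁·e^{−q₁T}·N(d₁) − S₂·e^{−q₂T}·N(d₂) = 88.761288 − 58.674095 = 30.087194
Δ₁ = e^{−q₁T}·N(d₁) = 0.484320;  Δ₂ = −e^{−q₂T}·N(d₂) = -0.261041
[vanilla: XYZ call K=233.56]
σ√T = 0.3491·√0.4578 = 0.236204
d₁ = (ln(S/K) + (r+σ²/2)T) / (σ√T) = (ln(183.27/233.56) + (0.0435+0.3491²/2)·0.4578) / 0.236204 = (-0.242479 + 0.047811) / 0.236204 = -0.824151
d₂ = d₁ − σ√T = -0.824151 − 0.236204 = -1.060355
e^{−rT} = 0.980283
N(d₁) = 0.204927,  N(d₂) = 0.144491
price = S·N(d₁) − K·e^{−rT}·N(d₂) = 37.556946 − 33.082023 = 4.474924

exchange price = 30.087194
Δ1 = 0.484320
Δ2 = -0.261041
price(XYZ call K=233.56) = 4.474924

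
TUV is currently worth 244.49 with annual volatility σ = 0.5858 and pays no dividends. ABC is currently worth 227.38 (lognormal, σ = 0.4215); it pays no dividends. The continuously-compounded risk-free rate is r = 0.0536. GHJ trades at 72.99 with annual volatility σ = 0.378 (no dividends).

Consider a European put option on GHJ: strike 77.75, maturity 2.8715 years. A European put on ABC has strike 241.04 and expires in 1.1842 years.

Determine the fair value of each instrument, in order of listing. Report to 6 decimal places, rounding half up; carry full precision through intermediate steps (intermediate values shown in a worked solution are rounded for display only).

[GHJ put K=77.75]
σ√T = 0.378·√2.8715 = 0.640540
d₁ = (ln(S/K) + (r+σ²/2)T) / (σ√T) = (ln(72.99/77.75) + (0.0536+0.378²/2)·2.8715) / 0.640540 = (-0.063176 + 0.359058) / 0.640540 = 0.461926
d₂ = d₁ − σ√T = 0.461926 − 0.640540 = -0.178614
e^{−rT} = 0.857347
N(−d₁) = 0.322067,  N(−d₂) = 0.570880
price = K·e^{−rT}·N(−d₂) − S·N(−d₁) = 38.054114 − 23.507687 = 14.546428
[ABC put K=241.04]
σ√T = 0.4215·√1.1842 = 0.458680
d₁ = (ln(S/K) + (r+σ²/2)T) / (σ√T) = (ln(227.38/241.04) + (0.0536+0.4215²/2)·1.1842) / 0.458680 = (-0.058340 + 0.168667) / 0.458680 = 0.240531
d₂ = d₁ − σ√T = 0.240531 − 0.458680 = -0.218150
e^{−rT} = 0.938499
N(−d₁) = 0.404959,  N(−d₂) = 0.586344
price = K·e^{−rT}·N(−d₂) − S·N(−d₁) = 132.640270 − 92.079681 = 40.560589

price(GHJ put K=77.75) = 14.546428
price(ABC put K=241.04) = 40.560589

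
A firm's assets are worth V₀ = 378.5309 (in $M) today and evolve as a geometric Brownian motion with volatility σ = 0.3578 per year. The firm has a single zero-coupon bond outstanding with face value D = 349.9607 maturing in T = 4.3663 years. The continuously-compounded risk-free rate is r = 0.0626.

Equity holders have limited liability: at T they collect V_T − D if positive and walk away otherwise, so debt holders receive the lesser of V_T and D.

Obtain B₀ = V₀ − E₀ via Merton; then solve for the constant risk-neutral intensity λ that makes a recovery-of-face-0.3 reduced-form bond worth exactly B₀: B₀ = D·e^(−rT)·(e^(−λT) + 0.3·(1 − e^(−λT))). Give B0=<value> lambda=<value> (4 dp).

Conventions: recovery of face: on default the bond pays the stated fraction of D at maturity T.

Apply the equity-as-call identities (strike 349.9607, horizon 4.3663 years):
d₁ = [ln(V₀/D) + (r + σ²/2)T] / (σ√T)
   = [ln(378.5309/349.9607) + (0.0626 + 0.5·0.3578²)·4.3663] / (0.3578·√4.3663)
   = [0.078477 + 0.552819] / 0.747648 = 0.844376
d₂ = d₁ − σ√T = 0.844376 − 0.747648 = 0.096728
N(d₁) = 0.800770,  N(d₂) = 0.538529,  e^(−rT) = 0.760841
E₀ = V₀·N(d₁) − D·e^(−rT)·N(d₂)
   = 378.5309·0.800770 − 349.9607·0.760841·0.538529 = 159.725161
B₀ = V₀ − E₀ = 378.5309 − 159.725161 = 218.805739
e^(−λT) = (B₀·e^(rT)/D − 0.3)/(1 − 0.3) = (218.8057·1.314334/349.9607 − 0.3)/0.7 = 0.74537206
λ = −ln(0.74537206)/4.3663 = 0.067305

B0=218.8057 lambda=0.0673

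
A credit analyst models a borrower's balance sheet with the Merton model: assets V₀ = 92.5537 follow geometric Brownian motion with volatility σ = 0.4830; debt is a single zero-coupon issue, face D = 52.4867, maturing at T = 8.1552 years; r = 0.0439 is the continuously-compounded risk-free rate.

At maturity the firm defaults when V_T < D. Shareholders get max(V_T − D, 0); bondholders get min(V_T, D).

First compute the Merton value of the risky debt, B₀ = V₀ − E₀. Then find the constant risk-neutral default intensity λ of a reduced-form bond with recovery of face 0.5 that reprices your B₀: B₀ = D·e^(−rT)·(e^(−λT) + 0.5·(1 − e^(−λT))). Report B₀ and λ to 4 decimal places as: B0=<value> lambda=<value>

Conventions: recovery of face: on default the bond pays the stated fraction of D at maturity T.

Apply the equity-as-call identities (strike 52.4867, horizon 8.1552 years):
d₁ = [ln(V₀/D) + (r + σ²/2)T] / (σ√T)
   = [ln(92.5537/52.4867) + (0.0439 + 0.5·0.4830²)·8.1552] / (0.4830·√8.1552)
   = [0.567229 + 1.309273] / 1.379318 = 1.360456
d₂ = d₁ − σ√T = 1.360456 − 1.379318 = -0.018862
N(d₁) = 0.913157,  N(d₂) = 0.492476,  e^(−rT) = 0.699064
E₀ = V₀·N(d₁) − D·e^(−rT)·N(d₂)
   = 92.5537·0.913157 − 52.4867·0.699064·0.492476 = 66.446382
B₀ = V₀ − E₀ = 92.5537 − 66.446382 = 26.107318
e^(−λT) = (B₀·e^(rT)/D − 0.5)/(1 − 0.5) = (26.1073·1.430485/52.4867 − 0.5)/0.5 = 0.42306874
λ = −ln(0.42306874)/8.1552 = 0.105481

B0=26.1073 lambda=0.1055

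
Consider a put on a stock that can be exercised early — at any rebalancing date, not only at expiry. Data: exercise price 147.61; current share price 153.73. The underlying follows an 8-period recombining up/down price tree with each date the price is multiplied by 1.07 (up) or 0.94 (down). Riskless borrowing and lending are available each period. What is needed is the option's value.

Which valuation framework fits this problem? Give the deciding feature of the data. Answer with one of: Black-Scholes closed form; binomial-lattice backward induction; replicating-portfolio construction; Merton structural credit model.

framework: binomial-lattice backward induction

Key observation: the put (strike 147.61 on spot 153.73) is American-style on a 8-step discrete price model, so the early-exercise decision at every node requires stepwise backward valuation — a closed form cannot price the exercise right.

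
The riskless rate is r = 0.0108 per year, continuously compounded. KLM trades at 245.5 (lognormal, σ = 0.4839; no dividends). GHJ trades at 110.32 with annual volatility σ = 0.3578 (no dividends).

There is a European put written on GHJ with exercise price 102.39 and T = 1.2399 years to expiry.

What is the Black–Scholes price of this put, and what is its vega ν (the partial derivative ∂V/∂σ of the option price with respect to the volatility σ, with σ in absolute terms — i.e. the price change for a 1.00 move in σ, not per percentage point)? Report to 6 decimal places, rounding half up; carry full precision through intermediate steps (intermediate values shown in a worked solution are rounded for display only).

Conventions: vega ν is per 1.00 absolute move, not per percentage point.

σ√T = 0.3578·√1.2399 = 0.398413
d₁ = (ln(S/K) + (r+σ²/2)T) / (σ√T) = (ln(110.32/102.39) + (0.0108+0.3578²/2)·1.2399) / 0.398413 = (0.074596 + 0.092757) / 0.398413 = 0.420050
d₂ = d₁ − σ√T = 0.420050 − 0.398413 = 0.021637
e^{−rT} = 0.986698
N(−d₁) = 0.337224,  N(−d₂) = 0.491369
Put price V = K·e^{−rT}·N(−d₂) − S·N(−d₁) = 49.642012 − 37.202585 = 12.439427
φ(d₁) = (1/√(2π))·e^{−d₁²/2} = 0.365255
ν = S·φ(d₁)·√T = 44.868719

price = 12.439427
ν = 44.868719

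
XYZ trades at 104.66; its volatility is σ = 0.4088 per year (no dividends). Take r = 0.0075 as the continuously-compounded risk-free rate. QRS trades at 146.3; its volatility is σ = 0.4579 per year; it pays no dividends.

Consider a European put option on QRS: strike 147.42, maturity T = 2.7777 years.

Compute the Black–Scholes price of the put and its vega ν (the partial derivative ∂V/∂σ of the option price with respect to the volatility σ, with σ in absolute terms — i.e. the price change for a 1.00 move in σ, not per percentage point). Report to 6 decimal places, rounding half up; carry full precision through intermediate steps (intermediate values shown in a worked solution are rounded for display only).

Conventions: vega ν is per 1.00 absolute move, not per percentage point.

σ√T = 0.4579·√2.7777 = 0.763156
d₁ = (ln(S/K) + (r+σ²/2)T) / (σ√T) = (ln(146.3/147.42) + (0.0075+0.4579²/2)·2.7777) / 0.763156 = (-0.007626 + 0.312036) / 0.763156 = 0.398883
d₂ = d₁ − σ√T = 0.398883 − 0.763156 = -0.364273
e^{−rT} = 0.979383
N(−d₁) = 0.344990,  N(−d₂) = 0.642173
Put price V = K·e^{−rT}·N(−d₂) − S·N(−d₁) = 92.717315 − 50.471996 = 42.245320
φ(d₁) = (1/√(2π))·e^{−d₁²/2} = 0.368434
ν = S·φ(d₁)·√T = 89.835353

price = 42.245320
ν = 89.835353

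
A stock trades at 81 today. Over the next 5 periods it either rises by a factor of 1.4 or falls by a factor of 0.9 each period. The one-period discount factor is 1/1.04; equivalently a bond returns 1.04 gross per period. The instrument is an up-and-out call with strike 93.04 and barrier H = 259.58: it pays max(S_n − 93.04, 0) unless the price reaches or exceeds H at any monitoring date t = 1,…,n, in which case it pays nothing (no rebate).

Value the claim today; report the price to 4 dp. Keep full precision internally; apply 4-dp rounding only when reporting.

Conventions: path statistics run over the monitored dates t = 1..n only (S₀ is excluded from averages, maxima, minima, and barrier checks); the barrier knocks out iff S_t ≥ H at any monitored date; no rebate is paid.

With p* = (R−d)/(u−d) = 0.2800, sum probability × payoff across the paths and divide by R^5.
Enumerate all 2^5 = 32 price paths (U = up ×1.4, D = down ×0.9); each path with k up-moves has probability p*^k·(1−p*)^(5−k).
DDDDD: M=72.9000, payoff=0.0000, prob=0.193492
UDDDD: M=113.4000, payoff=0.0000, prob=0.075247
DUDDD: M=102.0600, payoff=0.0000, prob=0.075247
UUDDD: M=158.7600, payoff=22.6960, prob=0.029263
DDUDD: M=91.8540, payoff=0.0000, prob=0.075247
UDUDD: M=142.8840, payoff=22.6960, prob=0.029263
DUUDD: M=142.8840, payoff=22.6960, prob=0.029263
UUUDD: M=222.2640, payoff=86.9938, prob=0.011380
DDDUD: M=82.6686, payoff=0.0000, prob=0.075247
UDDUD: M=128.5956, payoff=22.6960, prob=0.029263
DUDUD: M=128.5956, payoff=22.6960, prob=0.029263
UUDUD: M=200.0376, payoff=86.9938, prob=0.011380
DDUUD: M=128.5956, payoff=22.6960, prob=0.029263
UDUUD: M=200.0376, payoff=86.9938, prob=0.011380
DUUUD: M=200.0376, payoff=86.9938, prob=0.011380
UUUUD: M=311.1696, payoff=0.0000, prob=0.004426
DDDDU: M=74.4017, payoff=0.0000, prob=0.075247
UDDDU: M=115.7360, payoff=22.6960, prob=0.029263
DUDDU: M=115.7360, payoff=22.6960, prob=0.029263
UUDDU: M=180.0338, payoff=86.9938, prob=0.011380
DDUDU: M=115.7360, payoff=22.6960, prob=0.029263
UDUDU: M=180.0338, payoff=86.9938, prob=0.011380
DUUDU: M=180.0338, payoff=86.9938, prob=0.011380
UUUDU: M=280.0526, payoff=0.0000, prob=0.004426
DDDUU: M=115.7360, payoff=22.6960, prob=0.029263
UDDUU: M=180.0338, payoff=86.9938, prob=0.011380
DUDUU: M=180.0338, payoff=86.9938, prob=0.011380
UUDUU: M=280.0526, payoff=0.0000, prob=0.004426
DDUUU: M=180.0338, payoff=86.9938, prob=0.011380
UDUUU: M=280.0526, payoff=0.0000, prob=0.004426
DUUUU: M=280.0526, payoff=0.0000, prob=0.004426
UUUUU: M=435.6374, payoff=0.0000, prob=0.001721
Price = Σ prob·payoff / R^5 = 16.541288 / 1.216653 = 13.5957

price = 13.5957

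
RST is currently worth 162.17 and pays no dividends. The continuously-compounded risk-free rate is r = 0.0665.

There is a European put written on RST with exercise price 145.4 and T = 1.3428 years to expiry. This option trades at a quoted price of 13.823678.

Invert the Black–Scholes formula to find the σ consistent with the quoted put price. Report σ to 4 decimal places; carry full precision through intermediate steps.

sigma = 0.3831

At σ = 0.3831 the Black–Scholes value reproduces the quote:
σ√T = 0.3831·√1.3428 = 0.443933
d₁ = (ln(S/K) + (r+σ²/2)T) / (σ√T) = (ln(162.17/145.4) + (0.0665+0.3831²/2)·1.3428) / 0.443933 = (0.109157 + 0.187835) / 0.443933 = 0.669000
d₂ = d₁ − σ√T = 0.669000 − 0.443933 = 0.225066
e^{−rT} = 0.914575
N(−d₁) = 0.251748,  N(−d₂) = 0.410964
V = K·e^{−rT}·N(−d₂) − S·N(−d₁) = 54.649633 − 40.825955 = 13.823678 (matching the quote); vega is positive throughout, so no other σ reproduces this price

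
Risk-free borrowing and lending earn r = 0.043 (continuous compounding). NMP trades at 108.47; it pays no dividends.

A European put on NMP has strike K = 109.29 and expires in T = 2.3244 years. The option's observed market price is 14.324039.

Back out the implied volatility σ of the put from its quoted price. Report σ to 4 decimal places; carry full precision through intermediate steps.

sigma = 0.2997

At σ = 0.2997 the Black–Scholes value reproduces the quote:
σ√T = 0.2997·√2.3244 = 0.456922
d₁ = (ln(S/K) + (r+σ²/2)T) / (σ√T) = (ln(108.47/109.29) + (0.043+0.2997²/2)·2.3244) / 0.456922 = (-0.007531 + 0.204338) / 0.456922 = 0.430723
d₂ = d₁ − σ√T = 0.430723 − 0.456922 = -0.026199
e^{−rT} = 0.904883
N(−d₁) = 0.333335,  N(−d₂) = 0.510451
V = K·e^{−rT}·N(−d₂) − S·N(−d₁) = 50.480877 − 36.156838 = 14.324039 (equal to the quote); since ∂V/∂σ > 0 for all σ, the implied volatility is unique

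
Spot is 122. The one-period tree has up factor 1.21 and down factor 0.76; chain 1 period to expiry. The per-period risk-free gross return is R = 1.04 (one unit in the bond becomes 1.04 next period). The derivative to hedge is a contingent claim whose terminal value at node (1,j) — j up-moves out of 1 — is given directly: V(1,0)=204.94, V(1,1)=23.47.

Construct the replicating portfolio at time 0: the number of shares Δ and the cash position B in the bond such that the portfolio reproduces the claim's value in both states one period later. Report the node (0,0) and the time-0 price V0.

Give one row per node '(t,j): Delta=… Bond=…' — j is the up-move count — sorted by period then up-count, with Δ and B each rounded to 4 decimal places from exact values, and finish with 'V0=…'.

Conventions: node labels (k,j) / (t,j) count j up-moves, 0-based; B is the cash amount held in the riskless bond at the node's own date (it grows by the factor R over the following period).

Since d<R<u, set p* = (R−d)/(u−d) = 0.6222; price each node as the discounted p*-expectation of its children.
Payoffs at expiry: V(1,0)=204.9400, V(1,1)=23.4700
  t=0,j=0: stock 122.0000 → up 147.6200 (V=23.4700), down 92.7200 (V=204.9400). Price 88.4859; hedge Δ=-3.3055, bond B=491.7526.
Sanity check at the root: Δ(0,0)·S0 + B(0,0) reproduces V0 = 88.4859.

(0,0): Delta=-3.3055 Bond=491.7526
V0=88.4859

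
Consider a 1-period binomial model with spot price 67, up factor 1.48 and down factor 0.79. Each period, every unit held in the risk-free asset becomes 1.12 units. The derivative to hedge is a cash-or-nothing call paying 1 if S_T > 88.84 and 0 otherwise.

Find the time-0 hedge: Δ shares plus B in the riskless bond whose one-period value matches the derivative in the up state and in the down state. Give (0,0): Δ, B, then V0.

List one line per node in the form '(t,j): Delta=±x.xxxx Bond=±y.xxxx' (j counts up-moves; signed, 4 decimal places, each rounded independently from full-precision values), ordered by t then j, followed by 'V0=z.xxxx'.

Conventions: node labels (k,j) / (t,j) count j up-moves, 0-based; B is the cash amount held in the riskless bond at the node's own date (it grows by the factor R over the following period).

The replicating-portfolio and risk-neutral prices coincide; use p* = (1.12−0.79)/(1.48−0.79) = 0.4783 for the latter.
Terminal payoffs: V(1,0)=0.0000, V(1,1)=1.0000
  t=0,j=0: stock 67.0000 → up 99.1600 (V=1.0000), down 52.9300 (V=0.0000). Price 0.4270; hedge Δ=0.0216, bond B=-1.0223.
Check: Δ(0,0)·S0 + B(0,0) = 0.4270 = V0.

(0,0): Delta=0.0216 Bond=-1.0223
V0=0.4270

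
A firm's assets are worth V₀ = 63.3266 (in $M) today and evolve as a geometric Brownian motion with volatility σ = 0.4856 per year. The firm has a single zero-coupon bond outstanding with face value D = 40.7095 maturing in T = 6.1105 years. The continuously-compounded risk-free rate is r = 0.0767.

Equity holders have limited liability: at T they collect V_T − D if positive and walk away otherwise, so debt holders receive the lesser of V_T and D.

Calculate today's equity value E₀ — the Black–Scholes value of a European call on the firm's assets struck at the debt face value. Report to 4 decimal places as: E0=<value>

E0=43.4684

Equity is a call on the firm's assets struck at D = 40.7095:
d₁ = [ln(V₀/D) + (r + σ²/2)T] / (σ√T)
   = [ln(63.3266/40.7095) + (0.0767 + 0.5·0.4856²)·6.1105] / (0.4856·√6.1105)
   = [0.441844 + 1.189126] / 1.200375 = 1.358717
d₂ = d₁ − σ√T = 1.358717 − 1.200375 = 0.158341
N(d₁) = 0.912882,  N(d₂) = 0.562906,  e^(−rT) = 0.625831
E₀ = V₀·N(d₁) − D·e^(−rT)·N(d₂)
   = 63.3266·0.912882 − 40.7095·0.625831·0.562906 = 43.468398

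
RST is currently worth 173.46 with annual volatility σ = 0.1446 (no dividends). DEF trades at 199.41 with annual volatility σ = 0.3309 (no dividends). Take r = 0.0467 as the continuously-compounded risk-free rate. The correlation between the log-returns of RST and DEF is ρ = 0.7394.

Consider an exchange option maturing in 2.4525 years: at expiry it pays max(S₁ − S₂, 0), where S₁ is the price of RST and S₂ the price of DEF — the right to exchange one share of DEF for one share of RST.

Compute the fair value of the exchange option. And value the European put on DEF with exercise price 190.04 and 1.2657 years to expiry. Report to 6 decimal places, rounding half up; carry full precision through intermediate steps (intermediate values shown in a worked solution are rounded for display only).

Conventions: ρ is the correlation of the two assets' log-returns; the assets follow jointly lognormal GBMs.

exchange price = 17.131014
price(DEF put K=190.04) = 18.946570

σ_eff = √(σ₁² + σ₂² − 2ρσ₁σ₂) = √(0.1446² + 0.3309² − 2·0.7394·0.1446·0.3309) = 0.244226
d₁ = (ln(S₁/S₂) + (q₂ − q₁ + σ_eff²/2)T) / (σ_eff√T) = (ln(173.46/199.41) + (0.0 − 0.0 + 0.029823)·2.4525) / 0.382469 = -0.173282
d₂ = d₁ − σ_eff√T = -0.173282 − 0.382469 = -0.555750
N(d₁) = 0.431215,  N(d₂) = 0.289191
V = S₁·e^{−q₁T}·N(d₁) − S₂·e^{−q₂T}·N(d₂) = 74.798535 − 57.667521 = 17.131014
[vanilla: DEF put K=190.04]
σ√T = 0.3309·√1.2657 = 0.372274
d₁ = (ln(S/K) + (r+σ²/2)T) / (σ√T) = (ln(199.41/190.04) + (0.0467+0.3309²/2)·1.2657) / 0.372274 = (0.048128 + 0.128402) / 0.372274 = 0.474195
d₂ = d₁ − σ√T = 0.474195 − 0.372274 = 0.101922
e^{−rT} = 0.942605
N(−d₁) = 0.317680,  N(−d₂) = 0.459409
price = K·e^{−rT}·N(−d₂) − S·N(−d₁) = 82.295193 − 63.348623 = 18.946570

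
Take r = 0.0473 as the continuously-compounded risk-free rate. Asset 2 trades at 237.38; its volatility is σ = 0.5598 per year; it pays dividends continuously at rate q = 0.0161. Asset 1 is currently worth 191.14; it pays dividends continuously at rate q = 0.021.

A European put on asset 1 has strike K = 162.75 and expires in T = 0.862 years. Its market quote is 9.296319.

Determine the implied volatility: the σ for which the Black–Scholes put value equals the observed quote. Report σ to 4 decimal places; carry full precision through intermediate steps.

sigma = 0.3392

At σ = 0.3392 the Black–Scholes value reproduces the quote:
σ√T = 0.3392·√0.862 = 0.314927
d₁ = (ln(S/K) + (r−q+σ²/2)T) / (σ√T) = (ln(191.14/162.75) + (0.0473−0.021+0.3392²/2)·0.862) / 0.314927 = (0.160791 + 0.072260) / 0.314927 = 0.740016
d₂ = d₁ − σ√T = 0.740016 − 0.314927 = 0.425090
e^{−rT} = 0.960047
e^{−qT} = 0.982061
N(−d₁) = 0.229645,  N(−d₂) = 0.335386
V = K·e^{−rT}·N(−d₂) − S·e^{−qT}·N(−d₁) = 52.403249 − 43.106931 = 9.296319 (matching the quote); vega is positive throughout, so no other σ reproduces this price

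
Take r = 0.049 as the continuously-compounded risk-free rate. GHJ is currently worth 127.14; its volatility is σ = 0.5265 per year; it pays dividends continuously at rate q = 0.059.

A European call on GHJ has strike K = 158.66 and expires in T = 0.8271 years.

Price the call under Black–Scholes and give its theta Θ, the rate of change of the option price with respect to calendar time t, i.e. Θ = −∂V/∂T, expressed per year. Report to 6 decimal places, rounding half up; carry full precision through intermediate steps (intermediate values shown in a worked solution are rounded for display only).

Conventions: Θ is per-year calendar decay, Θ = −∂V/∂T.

σ√T = 0.5265·√0.8271 = 0.478826
d₁ = (ln(S/K) + (r−q+σ²/2)T) / (σ√T) = (ln(127.14/158.66) + (0.049−0.059+0.5265²/2)·0.8271) / 0.478826 = (-0.221475 + 0.106366) / 0.478826 = -0.240398
d₂ = d₁ − σ√T = -0.240398 − 0.478826 = -0.719224
e^{−rT} = 0.960282
e^{−qT} = 0.952373
N(d₁) = 0.405011,  N(d₂) = 0.236002
Call price V = S·e^{−qT}·N(d₁) − K·e^{−rT}·N(d₂) = 49.040602 − 35.956823 = 13.083779
φ(d₁) = (1/√(2π))·e^{−d₁²/2} = 0.387580
Θ = −S·e^{−qT}·φ(d₁)·σ/(2√T) + q·S·e^{−qT}·N(d₁) − r·K·e^{−rT}·N(d₂) = −13.584365 + 2.893396 − 1.761884 = -12.452854

price = 13.083779
Θ = -12.452854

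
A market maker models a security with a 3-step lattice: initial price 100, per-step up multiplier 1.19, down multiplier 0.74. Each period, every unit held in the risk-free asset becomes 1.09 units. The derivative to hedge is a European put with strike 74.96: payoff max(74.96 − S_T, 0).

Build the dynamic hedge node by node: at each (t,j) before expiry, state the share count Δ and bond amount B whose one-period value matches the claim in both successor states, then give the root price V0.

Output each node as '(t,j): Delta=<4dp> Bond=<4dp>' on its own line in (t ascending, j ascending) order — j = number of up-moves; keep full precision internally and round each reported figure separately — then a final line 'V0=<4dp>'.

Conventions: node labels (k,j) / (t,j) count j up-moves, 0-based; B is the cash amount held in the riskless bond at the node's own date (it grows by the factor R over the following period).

Arbitrage-free pricing uses the up-move probability p* = (R−d)/(u−d) = 0.7778, discounting each step at R = 1.09.
Payoffs at expiry: V(3,0)=34.4376, V(3,1)=9.7956, V(3,2)=0.0000, V(3,3)=0.0000
(2,0): S=54.7600. Δ = (V_up−V_dn)/(S_up−S_dn) = (9.7956−34.4376)/(65.1644−40.5224) = -1.0000. V = [p*·9.7956 + (1−p*)·34.4376]/1.09 = 14.0106. B = V − Δ·S = 68.7706.
(2,1): S=88.0600. Δ = (V_up−V_dn)/(S_up−S_dn) = (0.0000−9.7956)/(104.7914−65.1644) = -0.2472. V = [p*·0.0000 + (1−p*)·9.7956]/1.09 = 1.9971. B = V − Δ·S = 23.7651.
(2,2): S=141.6100. Δ = (V_up−V_dn)/(S_up−S_dn) = (0.0000−0.0000)/(168.5159−104.7914) = 0.0000. V = [p*·0.0000 + (1−p*)·0.0000]/1.09 = 0.0000. B = V − Δ·S = 0.0000.
(1,0): S=74.0000. Δ = (V_up−V_dn)/(S_up−S_dn) = (1.9971−14.0106)/(88.0600−54.7600) = -0.3608. V = [p*·1.9971 + (1−p*)·14.0106]/1.09 = 4.2814. B = V − Δ·S = 30.9783.
(1,1): S=119.0000. Δ = (V_up−V_dn)/(S_up−S_dn) = (0.0000−1.9971)/(141.6100−88.0600) = -0.0373. V = [p*·0.0000 + (1−p*)·1.9971]/1.09 = 0.4071. B = V − Δ·S = 4.8451.
(0,0): S=100.0000. Δ = (V_up−V_dn)/(S_up−S_dn) = (0.4071−4.2814)/(119.0000−74.0000) = -0.0861. V = [p*·0.4071 + (1−p*)·4.2814]/1.09 = 1.1634. B = V − Δ·S = 9.7729.
Sanity check at the root: Δ(0,0)·S0 + B(0,0) reproduces V0 = 1.1634.

(0,0): Delta=-0.0861 Bond=9.7729
(1,0): Delta=-0.3608 Bond=30.9783
(1,1): Delta=-0.0373 Bond=4.8451
(2,0): Delta=-1.0000 Bond=68.7706
(2,1): Delta=-0.2472 Bond=23.7651
(2,2): Delta=0.0000 Bond=0.0000
V0=1.1634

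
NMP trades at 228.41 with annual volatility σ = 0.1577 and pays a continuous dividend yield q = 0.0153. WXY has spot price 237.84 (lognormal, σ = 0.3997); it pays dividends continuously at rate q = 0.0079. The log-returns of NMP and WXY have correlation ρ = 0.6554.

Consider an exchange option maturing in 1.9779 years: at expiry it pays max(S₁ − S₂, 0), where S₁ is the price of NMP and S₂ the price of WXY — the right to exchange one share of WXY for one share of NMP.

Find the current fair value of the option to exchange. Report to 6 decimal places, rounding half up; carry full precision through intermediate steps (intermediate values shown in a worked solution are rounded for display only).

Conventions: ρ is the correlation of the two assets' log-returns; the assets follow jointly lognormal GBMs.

exchange price = 34.517145

σ_eff = √(σ₁² + σ₂² − 2ρσ₁σ₂) = √(0.1577² + 0.3997² − 2·0.6554·0.1577·0.3997) = 0.319384
d₁ = (ln(S₁/S₂) + (q₂ − q₁ + σ_eff²/2)T) / (σ_eff√T) = (ln(228.41/237.84) + (0.0079 − 0.0153 + 0.051003)·1.9779) / 0.449175 = 0.101935
d₂ = d₁ − σ_eff√T = 0.101935 − 0.449175 = -0.347240
N(d₁) = 0.540596,  N(d₂) = 0.364206
V = S₁·e^{−q₁T}·N(d₁) − S₂·e^{−q₂T}·N(d₂) = 119.796807 − 85.279661 = 34.517145
Key observation: no risk-free rate is needed — with the second asset as numeraire the exchange option is a call on the ratio S₁/S₂, and r cancels out of the value.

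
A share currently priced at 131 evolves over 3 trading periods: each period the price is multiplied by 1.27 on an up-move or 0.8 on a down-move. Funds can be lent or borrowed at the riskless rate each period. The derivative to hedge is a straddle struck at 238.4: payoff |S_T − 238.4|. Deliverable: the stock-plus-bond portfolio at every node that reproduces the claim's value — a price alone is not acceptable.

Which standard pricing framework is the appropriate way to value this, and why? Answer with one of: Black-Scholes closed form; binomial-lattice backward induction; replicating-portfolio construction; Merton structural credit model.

framework: replicating-portfolio construction

Key observation: a price alone would not answer the question — the per-node share/bond construction on the spot-131, 1.27/0.8 tree is required, and only the replicating-portfolio method yields it.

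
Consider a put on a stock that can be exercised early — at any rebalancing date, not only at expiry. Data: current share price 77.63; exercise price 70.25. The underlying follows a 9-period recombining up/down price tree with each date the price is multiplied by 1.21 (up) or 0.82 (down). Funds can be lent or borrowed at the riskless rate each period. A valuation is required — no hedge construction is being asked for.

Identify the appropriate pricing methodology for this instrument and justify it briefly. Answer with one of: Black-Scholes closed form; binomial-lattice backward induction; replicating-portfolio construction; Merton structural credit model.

framework: binomial-lattice backward induction

Key observation: the exercise right at every one of the 9 steps is what matters: each node needs max(70.25 − S, continuation), which only the stepwise tree valuation starting from spot 77.63 delivers.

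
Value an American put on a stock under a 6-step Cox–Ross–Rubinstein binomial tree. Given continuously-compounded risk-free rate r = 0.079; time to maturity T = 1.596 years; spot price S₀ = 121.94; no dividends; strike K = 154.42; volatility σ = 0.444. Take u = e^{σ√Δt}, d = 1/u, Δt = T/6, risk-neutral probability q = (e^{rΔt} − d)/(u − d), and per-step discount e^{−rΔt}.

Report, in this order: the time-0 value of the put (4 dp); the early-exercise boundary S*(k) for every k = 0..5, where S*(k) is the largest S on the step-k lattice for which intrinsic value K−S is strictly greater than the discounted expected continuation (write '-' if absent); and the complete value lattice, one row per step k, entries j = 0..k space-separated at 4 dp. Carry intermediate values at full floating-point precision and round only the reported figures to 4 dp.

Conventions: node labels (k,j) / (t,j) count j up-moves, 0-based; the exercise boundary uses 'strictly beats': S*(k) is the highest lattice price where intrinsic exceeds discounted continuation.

price = 41.2027
boundary = - - 77.1338 96.9830 77.1338 96.9830
tree:
41.2027
57.5188 25.9397
77.2862 39.3573 13.0432
93.0729 57.4370 22.1710 4.0699
105.6286 77.2862 36.5239 8.1332 0.0000
115.6146 93.0729 57.4370 16.2532 0.0000 0.0000
123.5568 105.6286 77.2862 32.4800 0.0000 0.0000 0.0000

Δt=0.26600, u=1.25733, d=0.79533, q=0.48897, disc=e^(-rΔt)=0.97921
k=6 terminal: V=max(K-S,0) → 123.5568 105.6286 77.2862 32.4800 0.0000 0.0000 0.0000
k=5: j=0 S=38.8054 intr=115.6146 cont=112.4035 V=115.6146[EX]; j=1 S=61.3471 intr=93.0729 cont=89.8618 V=93.0729[EX]; j=2 S=96.9830 intr=57.4370 cont=54.2259 V=57.4370[EX]; j=3 S=153.3193 intr=1.1007 cont=16.2532 V=16.2532[hold]; j=4 S=242.3809 intr=0.0000 cont=0.0000 V=0.0000[hold]; j=5 S=383.1775 intr=0.0000 cont=0.0000 V=0.0000[hold]  S*(5)=96.9830
k=4: j=0 S=48.7914 intr=105.6286 cont=102.4175 V=105.6286[EX]; j=1 S=77.1338 intr=77.2862 cont=74.0751 V=77.2862[EX]; j=2 S=121.9400 intr=32.4800 cont=36.5239 V=36.5239[hold]; j=3 S=192.7737 intr=0.0000 cont=8.1332 V=8.1332[hold]; j=4 S=304.7539 intr=0.0000 cont=0.0000 V=0.0000[hold]  S*(4)=77.1338
k=3: j=0 S=61.3471 intr=93.0729 cont=89.8618 V=93.0729[EX]; j=1 S=96.9830 intr=57.4370 cont=56.1621 V=57.4370[EX]; j=2 S=153.3193 intr=1.1007 cont=22.1710 V=22.1710[hold]; j=3 S=242.3809 intr=0.0000 cont=4.0699 V=4.0699[hold]  S*(3)=96.9830
k=2: j=0 S=77.1338 intr=77.2862 cont=74.0751 V=77.2862[EX]; j=1 S=121.9400 intr=32.4800 cont=39.3573 V=39.3573[hold]; j=2 S=192.7737 intr=0.0000 cont=13.0432 V=13.0432[hold]  S*(2)=77.1338
k=1: j=0 S=96.9830 intr=57.4370 cont=57.5188 V=57.5188[hold]; j=1 S=153.3193 intr=1.1007 cont=25.9397 V=25.9397[hold]  S*(1)=-
k=0: j=0 S=121.9400 intr=32.4800 cont=41.2027 V=41.2027[hold]  S*(0)=-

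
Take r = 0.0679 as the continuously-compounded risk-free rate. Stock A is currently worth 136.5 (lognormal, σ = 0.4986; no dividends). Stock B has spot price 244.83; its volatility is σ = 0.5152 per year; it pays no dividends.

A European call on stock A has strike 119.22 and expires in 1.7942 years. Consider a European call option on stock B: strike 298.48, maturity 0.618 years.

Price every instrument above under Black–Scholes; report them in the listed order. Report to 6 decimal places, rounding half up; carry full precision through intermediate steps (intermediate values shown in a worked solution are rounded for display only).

[stock A call K=119.22]
σ√T = 0.4986·√1.7942 = 0.667863
d₁ = (ln(S/K) + (r+σ²/2)T) / (σ√T) = (ln(136.5/119.22) + (0.0679+0.4986²/2)·1.7942) / 0.667863 = (0.135354 + 0.344847) / 0.667863 = 0.719011
d₂ = d₁ − σ√T = 0.719011 − 0.667863 = 0.051147
e^{−rT} = 0.885302
N(d₁) = 0.763933,  N(d₂) = 0.520396
price = S·N(d₁) − K·e^{−rT}·N(d₂) = 104.276838 − 54.925572 = 49.351266
[stock B call K=298.48]
σ√T = 0.5152·√0.618 = 0.405014
d₁ = (ln(S/K) + (r+σ²/2)T) / (σ√T) = (ln(244.83/298.48) + (0.0679+0.5152²/2)·0.618) / 0.405014 = (-0.198139 + 0.123980) / 0.405014 = -0.183101
d₂ = d₁ − σ√T = -0.183101 − 0.405014 = -0.588115
e^{−rT} = 0.958906
N(d₁) = 0.427359,  N(d₂) = 0.278228
price = S·N(d₁) − K·e^{−rT}·N(d₂) = 104.630406 − 79.632699 = 24.997707

price(stock A call K=119.22) = 49.351266
price(stock B call K=298.48) = 24.997707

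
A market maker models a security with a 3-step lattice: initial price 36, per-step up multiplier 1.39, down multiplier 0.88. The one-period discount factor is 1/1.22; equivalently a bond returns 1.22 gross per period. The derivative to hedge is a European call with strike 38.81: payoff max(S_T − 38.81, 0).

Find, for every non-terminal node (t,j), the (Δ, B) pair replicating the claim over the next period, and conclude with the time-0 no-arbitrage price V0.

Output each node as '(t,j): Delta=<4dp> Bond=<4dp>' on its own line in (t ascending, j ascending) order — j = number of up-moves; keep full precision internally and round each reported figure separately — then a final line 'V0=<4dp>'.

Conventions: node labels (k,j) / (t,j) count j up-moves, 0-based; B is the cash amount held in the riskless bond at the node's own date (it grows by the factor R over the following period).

Under the risk-neutral measure, an up-move has probability p* = (R−d)/(u−d) = 0.6667 and values discount at R = 1.22.
Payoffs at expiry: V(3,0)=0.0000, V(3,1)=0.0000, V(3,2)=22.3989, V(3,3)=57.8723
  t=2,j=0: stock 27.8784 → up 38.7510 (V=0.0000), down 24.5330 (V=0.0000). Price 0.0000; hedge Δ=0.0000, bond B=0.0000.
  t=2,j=1: stock 44.0352 → up 61.2089 (V=22.3989), down 38.7510 (V=0.0000). Price 12.2399; hedge Δ=0.9974, bond B=-31.6796.
  t=2,j=2: stock 69.5556 → up 96.6823 (V=57.8723), down 61.2089 (V=22.3989). Price 37.7441; hedge Δ=1.0000, bond B=-31.8115.
  t=1,j=0: stock 31.6800 → up 44.0352 (V=12.2399), down 27.8784 (V=0.0000). Price 6.6884; hedge Δ=0.7576, bond B=-17.3113.
  t=1,j=1: stock 50.0400 → up 69.5556 (V=37.7441), down 44.0352 (V=12.2399). Price 23.9694; hedge Δ=0.9994, bond B=-26.0390.
  t=0,j=0: stock 36.0000 → up 50.0400 (V=23.9694), down 31.6800 (V=6.6884). Price 14.9255; hedge Δ=0.9412, bond B=-18.9588.
Verification: the root portfolio costs Δ(0,0)·S0 + B(0,0) = 14.9255, matching V0.

(0,0): Delta=0.9412 Bond=-18.9588
(1,0): Delta=0.7576 Bond=-17.3113
(1,1): Delta=0.9994 Bond=-26.0390
(2,0): Delta=0.0000 Bond=0.0000
(2,1): Delta=0.9974 Bond=-31.6796
(2,2): Delta=1.0000 Bond=-31.8115
V0=14.9255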